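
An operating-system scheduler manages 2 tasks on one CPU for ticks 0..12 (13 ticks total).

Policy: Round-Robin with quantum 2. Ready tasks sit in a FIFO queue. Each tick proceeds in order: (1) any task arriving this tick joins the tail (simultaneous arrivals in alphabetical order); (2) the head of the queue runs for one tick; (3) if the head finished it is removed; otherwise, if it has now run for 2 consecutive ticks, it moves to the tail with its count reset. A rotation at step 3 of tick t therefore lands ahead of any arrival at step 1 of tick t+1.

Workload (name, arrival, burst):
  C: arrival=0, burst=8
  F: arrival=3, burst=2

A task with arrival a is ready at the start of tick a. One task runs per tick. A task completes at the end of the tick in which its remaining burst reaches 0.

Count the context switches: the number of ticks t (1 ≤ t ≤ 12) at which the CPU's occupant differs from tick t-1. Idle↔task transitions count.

t=0: queue=[C] q_used=0 → run C
t=1: queue=[C] q_used=1 → run C
t=2: queue=[C] q_used=0 → run C
t=3: queue=[C,F] q_used=1 → run C
t=4: queue=[F,C] q_used=0 → run F
t=5: queue=[F,C] q_used=1 → run F
t=6: queue=[C] q_used=0 → run C
t=7: queue=[C] q_used=1 → run C
t=8: queue=[C] q_used=0 → run C
t=9: queue=[C] q_used=1 → run C
t=10: (idle)
t=11: (idle)
t=12: (idle)

context switches = 3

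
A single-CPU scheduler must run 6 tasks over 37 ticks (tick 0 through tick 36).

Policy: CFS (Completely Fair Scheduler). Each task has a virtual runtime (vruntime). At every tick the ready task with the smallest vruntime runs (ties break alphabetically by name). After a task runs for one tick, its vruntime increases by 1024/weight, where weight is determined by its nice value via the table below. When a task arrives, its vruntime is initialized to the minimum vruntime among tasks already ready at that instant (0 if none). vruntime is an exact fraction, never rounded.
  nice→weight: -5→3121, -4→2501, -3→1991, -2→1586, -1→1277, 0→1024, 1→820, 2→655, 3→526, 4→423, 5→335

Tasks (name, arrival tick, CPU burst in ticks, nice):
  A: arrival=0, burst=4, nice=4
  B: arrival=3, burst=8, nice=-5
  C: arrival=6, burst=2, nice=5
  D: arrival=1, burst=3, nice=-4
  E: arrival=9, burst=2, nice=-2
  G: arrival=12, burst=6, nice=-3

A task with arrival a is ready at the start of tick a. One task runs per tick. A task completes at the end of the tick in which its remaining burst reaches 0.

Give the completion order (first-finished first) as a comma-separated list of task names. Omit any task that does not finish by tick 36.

completion order = D, E, B, C, G, A

t=0: vr[A=0] → run A
t=1: vr[A=1024/423 D=1024/423] → run A
t=2: vr[A=2048/423 D=1024/423] → run D
t=3: vr[A=2048/423 B=2994176/1057923 D=2994176/1057923] → run B
t=4: vr[A=2048/423 B=10428136448/3301777683 D=2994176/1057923] → run D
t=5: vr[A=2048/423 B=10428136448/3301777683 D=3427328/1057923] → run B
t=6: vr[A=2048/423 B=11511449600/3301777683 C=3427328/1057923 D=3427328/1057923] → run C
t=7: vr[A=2048/423 B=11511449600/3301777683 C=2231468032/354404205 D=3427328/1057923] → run D
t=8: vr[A=2048/423 B=11511449600/3301777683 C=2231468032/354404205] → run B
t=9: vr[A=2048/423 B=12594762752/3301777683 C=2231468032/354404205 E=12594762752/3301777683] → run B
t=10: vr[A=2048/423 B=13678075904/3301777683 C=2231468032/354404205 E=12594762752/3301777683] → run E
t=11: vr[A=2048/423 B=13678075904/3301777683 C=2231468032/354404205 E=191445197312/42923109879] → run B
t=12: vr[A=2048/423 B=14761389056/3301777683 C=2231468032/354404205 E=191445197312/42923109879 G=191445197312/42923109879] → run E
t=13: vr[A=2048/423 B=14761389056/3301777683 C=2231468032/354404205 G=191445197312/42923109879] → run G
t=14: vr[A=2048/423 B=14761389056/3301777683 C=2231468032/354404205 G=425120652364288/85459911769089] → run B
t=15: vr[A=2048/423 B=15844702208/3301777683 C=2231468032/354404205 G=425120652364288/85459911769089] → run B
t=16: vr[A=2048/423 B=16928015360/3301777683 C=2231468032/354404205 G=425120652364288/85459911769089] → run A
t=17: vr[A=1024/141 B=16928015360/3301777683 C=2231468032/354404205 G=425120652364288/85459911769089] → run G
t=18: vr[A=1024/141 B=16928015360/3301777683 C=2231468032/354404205 G=469073916880384/85459911769089] → run B
t=19: vr[A=1024/141 C=2231468032/354404205 G=469073916880384/85459911769089] → run G
t=20: vr[A=1024/141 C=2231468032/354404205 G=513027181396480/85459911769089] → run G
t=21: vr[A=1024/141 C=2231468032/354404205 G=556980445912576/85459911769089] → run C
t=22: vr[A=1024/141 G=556980445912576/85459911769089] → run G
t=23: vr[A=1024/141 G=600933710428672/85459911769089] → run G
t=24: vr[A=1024/141] → run A
t=25: (idle)
t=26: (idle)
t=27: (idle)
t=28: (idle)
t=29: (idle)
t=30: (idle)
t=31: (idle)
t=32: (idle)
t=33: (idle)
t=34: (idle)
t=35: (idle)
t=36: (idle)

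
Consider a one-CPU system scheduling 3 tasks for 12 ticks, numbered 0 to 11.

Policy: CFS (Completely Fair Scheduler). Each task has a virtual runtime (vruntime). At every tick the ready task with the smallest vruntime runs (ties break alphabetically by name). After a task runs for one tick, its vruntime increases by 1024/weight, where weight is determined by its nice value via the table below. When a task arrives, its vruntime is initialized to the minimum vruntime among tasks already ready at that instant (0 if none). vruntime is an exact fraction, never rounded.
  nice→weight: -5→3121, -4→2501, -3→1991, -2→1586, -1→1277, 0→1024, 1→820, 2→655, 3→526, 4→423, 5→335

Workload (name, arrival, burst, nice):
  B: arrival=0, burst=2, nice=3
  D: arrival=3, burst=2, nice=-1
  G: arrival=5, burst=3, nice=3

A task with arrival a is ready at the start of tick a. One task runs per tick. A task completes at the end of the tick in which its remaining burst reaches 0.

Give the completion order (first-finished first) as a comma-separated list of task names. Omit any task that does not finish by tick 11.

completion order = B, D, G

t=0: vr[B=0] → run B
t=1: vr[B=512/263] → run B
t=2: (idle)
t=3: vr[D=0] → run D
t=4: vr[D=1024/1277] → run D
t=5: vr[G=0] → run G
t=6: vr[G=512/263] → run G
t=7: vr[G=1024/263] → run G
t=8: (idle)
t=9: (idle)
t=10: (idle)
t=11: (idle)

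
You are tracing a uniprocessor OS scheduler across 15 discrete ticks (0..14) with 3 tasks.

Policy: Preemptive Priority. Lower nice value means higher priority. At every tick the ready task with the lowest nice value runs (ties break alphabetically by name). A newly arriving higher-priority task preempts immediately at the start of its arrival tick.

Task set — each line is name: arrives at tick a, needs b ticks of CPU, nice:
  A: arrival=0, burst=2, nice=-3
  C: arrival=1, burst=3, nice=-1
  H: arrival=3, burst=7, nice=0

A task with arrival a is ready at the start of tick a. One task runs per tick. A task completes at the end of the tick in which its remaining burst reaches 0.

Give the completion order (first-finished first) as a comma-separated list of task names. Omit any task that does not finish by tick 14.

t=0: ready={A} → run A
t=1: ready={A,C} → run A
t=2: ready={C} → run C
t=3: ready={C,H} → run C
t=4: ready={C,H} → run C
t=5: ready={H} → run H
t=6: ready={H} → run H
t=7: ready={H} → run H
t=8: ready={H} → run H
t=9: ready={H} → run H
t=10: ready={H} → run H
t=11: ready={H} → run H
t=12: (idle)
t=13: (idle)
t=14: (idle)

completion order = A, C, H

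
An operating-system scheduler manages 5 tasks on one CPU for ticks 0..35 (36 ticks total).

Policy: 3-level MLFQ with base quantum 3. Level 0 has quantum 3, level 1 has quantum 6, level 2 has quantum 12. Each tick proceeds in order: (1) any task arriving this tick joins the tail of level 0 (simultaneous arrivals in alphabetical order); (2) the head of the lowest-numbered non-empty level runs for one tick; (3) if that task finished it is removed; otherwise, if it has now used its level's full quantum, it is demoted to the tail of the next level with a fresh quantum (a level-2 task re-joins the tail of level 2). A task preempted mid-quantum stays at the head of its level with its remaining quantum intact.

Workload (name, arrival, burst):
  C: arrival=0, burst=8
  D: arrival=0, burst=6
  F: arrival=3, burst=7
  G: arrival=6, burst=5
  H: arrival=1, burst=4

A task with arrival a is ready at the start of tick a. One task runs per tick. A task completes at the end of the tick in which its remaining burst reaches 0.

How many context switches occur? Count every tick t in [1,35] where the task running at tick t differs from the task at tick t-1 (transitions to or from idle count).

t=0: L0/L1/L2 = CD/-/- → run C
t=1: L0/L1/L2 = CDH/-/- → run C
t=2: L0/L1/L2 = CDH/-/- → run C
t=3: L0/L1/L2 = DHF/C/- → run D
t=4: L0/L1/L2 = DHF/C/- → run D
t=5: L0/L1/L2 = DHF/C/- → run D
t=6: L0/L1/L2 = HFG/CD/- → run H
t=7: L0/L1/L2 = HFG/CD/- → run H
t=8: L0/L1/L2 = HFG/CD/- → run H
t=9: L0/L1/L2 = FG/CDH/- → run F
t=10: L0/L1/L2 = FG/CDH/- → run F
t=11: L0/L1/L2 = FG/CDH/- → run F
t=12: L0/L1/L2 = G/CDHF/- → run G
t=13: L0/L1/L2 = G/CDHF/- → run G
t=14: L0/L1/L2 = G/CDHF/- → run G
t=15: L0/L1/L2 = -/CDHFG/- → run C
t=16: L0/L1/L2 = -/CDHFG/- → run C
t=17: L0/L1/L2 = -/CDHFG/- → run C
t=18: L0/L1/L2 = -/CDHFG/- → run C
t=19: L0/L1/L2 = -/CDHFG/- → run C
t=20: L0/L1/L2 = -/DHFG/- → run D
t=21: L0/L1/L2 = -/DHFG/- → run D
t=22: L0/L1/L2 = -/DHFG/- → run D
t=23: L0/L1/L2 = -/HFG/- → run H
t=24: L0/L1/L2 = -/FG/- → run F
t=25: L0/L1/L2 = -/FG/- → run F
t=26: L0/L1/L2 = -/FG/- → run F
t=27: L0/L1/L2 = -/FG/- → run F
t=28: L0/L1/L2 = -/G/- → run G
t=29: L0/L1/L2 = -/G/- → run G
t=30: (idle)
t=31: (idle)
t=32: (idle)
t=33: (idle)
t=34: (idle)
t=35: (idle)

context switches = 10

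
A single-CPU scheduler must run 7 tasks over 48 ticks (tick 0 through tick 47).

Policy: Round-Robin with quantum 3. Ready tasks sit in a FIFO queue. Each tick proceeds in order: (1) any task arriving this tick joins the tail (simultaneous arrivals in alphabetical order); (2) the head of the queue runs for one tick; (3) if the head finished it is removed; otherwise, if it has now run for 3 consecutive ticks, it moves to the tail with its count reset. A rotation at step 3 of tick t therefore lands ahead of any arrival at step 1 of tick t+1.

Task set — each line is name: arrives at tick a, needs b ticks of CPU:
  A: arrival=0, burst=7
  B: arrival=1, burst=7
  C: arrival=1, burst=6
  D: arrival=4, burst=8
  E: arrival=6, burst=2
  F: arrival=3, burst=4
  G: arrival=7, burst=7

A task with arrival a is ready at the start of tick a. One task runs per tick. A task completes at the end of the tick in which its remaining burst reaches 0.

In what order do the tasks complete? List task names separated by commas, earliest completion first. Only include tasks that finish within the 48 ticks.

completion order = E, C, A, F, B, D, G

t=0: queue=[A] q_used=0 → run A
t=1: queue=[A,B,C] q_used=1 → run A
t=2: queue=[A,B,C] q_used=2 → run A
t=3: queue=[B,C,A,F] q_used=0 → run B
t=4: queue=[B,C,A,F,D] q_used=1 → run B
t=5: queue=[B,C,A,F,D] q_used=2 → run B
t=6: queue=[C,A,F,D,B,E] q_used=0 → run C
t=7: queue=[C,A,F,D,B,E,G] q_used=1 → run C
t=8: queue=[C,A,F,D,B,E,G] q_used=2 → run C
t=9: queue=[A,F,D,B,E,G,C] q_used=0 → run A
t=10: queue=[A,F,D,B,E,G,C] q_used=1 → run A
t=11: queue=[A,F,D,B,E,G,C] q_used=2 → run A
t=12: queue=[F,D,B,E,G,C,A] q_used=0 → run F
t=13: queue=[F,D,B,E,G,C,A] q_used=1 → run F
t=14: queue=[F,D,B,E,G,C,A] q_used=2 → run F
t=15: queue=[D,B,E,G,C,A,F] q_used=0 → run D
t=16: queue=[D,B,E,G,C,A,F] q_used=1 → run D
t=17: queue=[D,B,E,G,C,A,F] q_used=2 → run D
t=18: queue=[B,E,G,C,A,F,D] q_used=0 → run B
t=19: queue=[B,E,G,C,A,F,D] q_used=1 → run B
t=20: queue=[B,E,G,C,A,F,D] q_used=2 → run B
t=21: queue=[E,G,C,A,F,D,B] q_used=0 → run E
t=22: queue=[E,G,C,A,F,D,B] q_used=1 → run E
t=23: queue=[G,C,A,F,D,B] q_used=0 → run G
t=24: queue=[G,C,A,F,D,B] q_used=1 → run G
t=25: queue=[G,C,A,F,D,B] q_used=2 → run G
t=26: queue=[C,A,F,D,B,G] q_used=0 → run C
t=27: queue=[C,A,F,D,B,G] q_used=1 → run C
t=28: queue=[C,A,F,D,B,G] q_used=2 → run C
t=29: queue=[A,F,D,B,G] q_used=0 → run A
t=30: queue=[F,D,B,G] q_used=0 → run F
t=31: queue=[D,B,G] q_used=0 → run D
t=32: queue=[D,B,G] q_used=1 → run D
t=33: queue=[D,B,G] q_used=2 → run D
t=34: queue=[B,G,D] q_used=0 → run B
t=35: queue=[G,D] q_used=0 → run G
t=36: queue=[G,D] q_used=1 → run G
t=37: queue=[G,D] q_used=2 → run G
t=38: queue=[D,G] q_used=0 → run D
t=39: queue=[D,G] q_used=1 → run D
t=40: queue=[G] q_used=0 → run G
t=41: (idle)
t=42: (idle)
t=43: (idle)
t=44: (idle)
t=45: (idle)
t=46: (idle)
t=47: (idle)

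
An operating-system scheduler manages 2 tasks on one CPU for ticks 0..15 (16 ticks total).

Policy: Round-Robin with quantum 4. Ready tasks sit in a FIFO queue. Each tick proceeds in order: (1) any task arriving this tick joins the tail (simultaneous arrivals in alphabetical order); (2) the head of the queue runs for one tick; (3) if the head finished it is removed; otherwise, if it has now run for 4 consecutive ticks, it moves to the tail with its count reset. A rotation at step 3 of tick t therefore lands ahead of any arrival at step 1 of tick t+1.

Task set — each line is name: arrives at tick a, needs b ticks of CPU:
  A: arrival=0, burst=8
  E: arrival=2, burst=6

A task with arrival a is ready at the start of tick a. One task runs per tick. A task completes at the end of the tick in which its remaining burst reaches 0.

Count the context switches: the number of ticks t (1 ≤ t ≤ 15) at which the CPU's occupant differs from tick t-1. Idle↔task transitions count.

context switches = 4

t=0: queue=[A] q_used=0 → run A
t=1: queue=[A] q_used=1 → run A
t=2: queue=[A,E] q_used=2 → run A
t=3: queue=[A,E] q_used=3 → run A
t=4: queue=[E,A] q_used=0 → run E
t=5: queue=[E,A] q_used=1 → run E
t=6: queue=[E,A] q_used=2 → run E
t=7: queue=[E,A] q_used=3 → run E
t=8: queue=[A,E] q_used=0 → run A
t=9: queue=[A,E] q_used=1 → run A
t=10: queue=[A,E] q_used=2 → run A
t=11: queue=[A,E] q_used=3 → run A
t=12: queue=[E] q_used=0 → run E
t=13: queue=[E] q_used=1 → run E
t=14: (idle)
t=15: (idle)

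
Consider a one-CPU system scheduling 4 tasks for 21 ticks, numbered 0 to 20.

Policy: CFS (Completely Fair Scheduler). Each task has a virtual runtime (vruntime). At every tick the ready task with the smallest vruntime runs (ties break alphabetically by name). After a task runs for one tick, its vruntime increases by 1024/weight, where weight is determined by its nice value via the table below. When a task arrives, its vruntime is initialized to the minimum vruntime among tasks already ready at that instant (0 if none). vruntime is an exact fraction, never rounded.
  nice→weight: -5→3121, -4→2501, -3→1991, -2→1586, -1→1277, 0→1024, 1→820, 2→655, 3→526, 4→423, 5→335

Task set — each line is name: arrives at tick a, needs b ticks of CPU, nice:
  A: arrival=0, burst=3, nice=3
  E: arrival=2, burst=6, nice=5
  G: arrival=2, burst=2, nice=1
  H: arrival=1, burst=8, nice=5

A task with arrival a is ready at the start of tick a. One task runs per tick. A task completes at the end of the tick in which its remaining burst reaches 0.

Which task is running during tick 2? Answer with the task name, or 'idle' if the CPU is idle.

t=0: vr[A=0] → run A
t=1: vr[A=512/263 H=512/263] → run A
t=2: vr[A=1024/263 E=512/263 G=512/263 H=512/263] → run E
t=3: vr[A=1024/263 E=440832/88105 G=512/263 H=512/263] → run G
t=4: vr[A=1024/263 E=440832/88105 G=172288/53915 H=512/263] → run H
t=5: vr[A=1024/263 E=440832/88105 G=172288/53915 H=440832/88105] → run G
t=6: vr[A=1024/263 E=440832/88105 H=440832/88105] → run A
t=7: vr[E=440832/88105 H=440832/88105] → run E
t=8: vr[E=710144/88105 H=440832/88105] → run H
t=9: vr[E=710144/88105 H=710144/88105] → run E
t=10: vr[E=979456/88105 H=710144/88105] → run H
t=11: vr[E=979456/88105 H=979456/88105] → run E
t=12: vr[E=1248768/88105 H=979456/88105] → run H
t=13: vr[E=1248768/88105 H=1248768/88105] → run E
t=14: vr[E=303616/17621 H=1248768/88105] → run H
t=15: vr[E=303616/17621 H=303616/17621] → run E
t=16: vr[H=303616/17621] → run H
t=17: vr[H=1787392/88105] → run H
t=18: vr[H=2056704/88105] → run H
t=19: (idle)
t=20: (idle)

running at tick 2 = E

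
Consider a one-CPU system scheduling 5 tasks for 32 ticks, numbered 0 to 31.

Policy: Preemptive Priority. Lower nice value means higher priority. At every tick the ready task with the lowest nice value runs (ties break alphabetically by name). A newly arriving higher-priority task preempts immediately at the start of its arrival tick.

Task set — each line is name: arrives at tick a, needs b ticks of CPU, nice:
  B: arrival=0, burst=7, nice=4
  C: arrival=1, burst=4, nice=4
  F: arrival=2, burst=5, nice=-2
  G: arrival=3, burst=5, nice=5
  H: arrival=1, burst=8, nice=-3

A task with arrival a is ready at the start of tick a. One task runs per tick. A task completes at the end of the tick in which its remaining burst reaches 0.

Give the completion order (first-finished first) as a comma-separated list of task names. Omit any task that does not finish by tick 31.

completion order = H, F, B, C, G

t=0: ready={B} → run B
t=1: ready={B,C,H} → run H
t=2: ready={B,C,F,H} → run H
t=3: ready={B,C,F,G,H} → run H
t=4: ready={B,C,F,G,H} → run H
t=5: ready={B,C,F,G,H} → run H
t=6: ready={B,C,F,G,H} → run H
t=7: ready={B,C,F,G,H} → run H
t=8: ready={B,C,F,G,H} → run H
t=9: ready={B,C,F,G} → run F
t=10: ready={B,C,F,G} → run F
t=11: ready={B,C,F,G} → run F
t=12: ready={B,C,F,G} → run F
t=13: ready={B,C,F,G} → run F
t=14: ready={B,C,G} → run B
t=15: ready={B,C,G} → run B
t=16: ready={B,C,G} → run B
t=17: ready={B,C,G} → run B
t=18: ready={B,C,G} → run B
t=19: ready={B,C,G} → run B
t=20: ready={C,G} → run C
t=21: ready={C,G} → run C
t=22: ready={C,G} → run C
t=23: ready={C,G} → run C
t=24: ready={G} → run G
t=25: ready={G} → run G
t=26: ready={G} → run G
t=27: ready={G} → run G
t=28: ready={G} → run G
t=29: (idle)
t=30: (idle)
t=31: (idle)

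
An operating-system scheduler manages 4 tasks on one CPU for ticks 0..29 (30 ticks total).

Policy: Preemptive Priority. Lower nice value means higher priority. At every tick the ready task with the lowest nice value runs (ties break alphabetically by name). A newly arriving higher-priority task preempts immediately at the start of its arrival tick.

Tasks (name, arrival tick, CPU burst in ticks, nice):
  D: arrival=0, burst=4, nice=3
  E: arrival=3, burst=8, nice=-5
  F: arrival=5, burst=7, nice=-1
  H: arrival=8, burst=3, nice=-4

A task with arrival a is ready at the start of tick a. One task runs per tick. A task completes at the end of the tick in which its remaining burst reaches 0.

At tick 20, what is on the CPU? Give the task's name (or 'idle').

t=0: ready={D} → run D
t=1: ready={D} → run D
t=2: ready={D} → run D
t=3: ready={D,E} → run E
t=4: ready={D,E} → run E
t=5: ready={D,E,F} → run E
t=6: ready={D,E,F} → run E
t=7: ready={D,E,F} → run E
t=8: ready={D,E,F,H} → run E
t=9: ready={D,E,F,H} → run E
t=10: ready={D,E,F,H} → run E
t=11: ready={D,F,H} → run H
t=12: ready={D,F,H} → run H
t=13: ready={D,F,H} → run H
t=14: ready={D,F} → run F
t=15: ready={D,F} → run F
t=16: ready={D,F} → run F
t=17: ready={D,F} → run F
t=18: ready={D,F} → run F
t=19: ready={D,F} → run F
t=20: ready={D,F} → run F
t=21: ready={D} → run D
t=22: (idle)
t=23: (idle)
t=24: (idle)
t=25: (idle)
t=26: (idle)
t=27: (idle)
t=28: (idle)
t=29: (idle)

running at tick 20 = F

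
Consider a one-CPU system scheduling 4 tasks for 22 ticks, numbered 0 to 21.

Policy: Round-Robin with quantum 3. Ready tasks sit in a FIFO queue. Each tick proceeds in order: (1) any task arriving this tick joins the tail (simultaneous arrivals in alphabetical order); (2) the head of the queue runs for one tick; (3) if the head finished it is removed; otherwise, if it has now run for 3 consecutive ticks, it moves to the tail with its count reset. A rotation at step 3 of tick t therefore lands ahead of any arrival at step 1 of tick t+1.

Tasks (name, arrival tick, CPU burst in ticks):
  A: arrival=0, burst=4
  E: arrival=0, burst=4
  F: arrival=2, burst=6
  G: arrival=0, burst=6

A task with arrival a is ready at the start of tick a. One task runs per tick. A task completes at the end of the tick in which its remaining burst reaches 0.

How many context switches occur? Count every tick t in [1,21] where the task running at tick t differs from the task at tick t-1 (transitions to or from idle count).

t=0: queue=[A,E,G] q_used=0 → run A
t=1: queue=[A,E,G] q_used=1 → run A
t=2: queue=[A,E,G,F] q_used=2 → run A
t=3: queue=[E,G,F,A] q_used=0 → run E
t=4: queue=[E,G,F,A] q_used=1 → run E
t=5: queue=[E,G,F,A] q_used=2 → run E
t=6: queue=[G,F,A,E] q_used=0 → run G
t=7: queue=[G,F,A,E] q_used=1 → run G
t=8: queue=[G,F,A,E] q_used=2 → run G
t=9: queue=[F,A,E,G] q_used=0 → run F
t=10: queue=[F,A,E,G] q_used=1 → run F
t=11: queue=[F,A,E,G] q_used=2 → run F
t=12: queue=[A,E,G,F] q_used=0 → run A
t=13: queue=[E,G,F] q_used=0 → run E
t=14: queue=[G,F] q_used=0 → run G
t=15: queue=[G,F] q_used=1 → run G
t=16: queue=[G,F] q_used=2 → run G
t=17: queue=[F] q_used=0 → run F
t=18: queue=[F] q_used=1 → run F
t=19: queue=[F] q_used=2 → run F
t=20: (idle)
t=21: (idle)

context switches = 8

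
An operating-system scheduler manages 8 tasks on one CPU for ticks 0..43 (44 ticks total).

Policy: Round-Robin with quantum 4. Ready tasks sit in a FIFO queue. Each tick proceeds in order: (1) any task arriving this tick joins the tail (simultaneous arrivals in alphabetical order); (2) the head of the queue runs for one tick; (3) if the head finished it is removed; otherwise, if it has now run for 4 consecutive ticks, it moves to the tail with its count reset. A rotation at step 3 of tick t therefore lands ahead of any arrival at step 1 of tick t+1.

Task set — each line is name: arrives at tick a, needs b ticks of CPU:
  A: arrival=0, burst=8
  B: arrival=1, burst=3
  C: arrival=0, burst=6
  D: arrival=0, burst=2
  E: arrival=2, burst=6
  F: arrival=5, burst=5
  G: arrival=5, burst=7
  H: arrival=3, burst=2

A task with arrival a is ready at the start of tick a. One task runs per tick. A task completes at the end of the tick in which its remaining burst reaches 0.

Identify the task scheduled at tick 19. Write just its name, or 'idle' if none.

running at tick 19 = A

t=0: queue=[A,C,D] q_used=0 → run A
t=1: queue=[A,C,D,B] q_used=1 → run A
t=2: queue=[A,C,D,B,E] q_used=2 → run A
t=3: queue=[A,C,D,B,E,H] q_used=3 → run A
t=4: queue=[C,D,B,E,H,A] q_used=0 → run C
t=5: queue=[C,D,B,E,H,A,F,G] q_used=1 → run C
t=6: queue=[C,D,B,E,H,A,F,G] q_used=2 → run C
t=7: queue=[C,D,B,E,H,A,F,G] q_used=3 → run C
t=8: queue=[D,B,E,H,A,F,G,C] q_used=0 → run D
t=9: queue=[D,B,E,H,A,F,G,C] q_used=1 → run D
t=10: queue=[B,E,H,A,F,G,C] q_used=0 → run B
t=11: queue=[B,E,H,A,F,G,C] q_used=1 → run B
t=12: queue=[B,E,H,A,F,G,C] q_used=2 → run B
t=13: queue=[E,H,A,F,G,C] q_used=0 → run E
t=14: queue=[E,H,A,F,G,C] q_used=1 → run E
t=15: queue=[E,H,A,F,G,C] q_used=2 → run E
t=16: queue=[E,H,A,F,G,C] q_used=3 → run E
t=17: queue=[H,A,F,G,C,E] q_used=0 → run H
t=18: queue=[H,A,F,G,C,E] q_used=1 → run H
t=19: queue=[A,F,G,C,E] q_used=0 → run A
t=20: queue=[A,F,G,C,E] q_used=1 → run A
t=21: queue=[A,F,G,C,E] q_used=2 → run A
t=22: queue=[A,F,G,C,E] q_used=3 → run A
t=23: queue=[F,G,C,E] q_used=0 → run F
t=24: queue=[F,G,C,E] q_used=1 → run F
t=25: queue=[F,G,C,E] q_used=2 → run F
t=26: queue=[F,G,C,E] q_used=3 → run F
t=27: queue=[G,C,E,F] q_used=0 → run G
t=28: queue=[G,C,E,F] q_used=1 → run G
t=29: queue=[G,C,E,F] q_used=2 → run G
t=30: queue=[G,C,E,F] q_used=3 → run G
t=31: queue=[C,E,F,G] q_used=0 → run C
t=32: queue=[C,E,F,G] q_used=1 → run C
t=33: queue=[E,F,G] q_used=0 → run E
t=34: queue=[E,F,G] q_used=1 → run E
t=35: queue=[F,G] q_used=0 → run F
t=36: queue=[G] q_used=0 → run G
t=37: queue=[G] q_used=1 → run G
t=38: queue=[G] q_used=2 → run G
t=39: (idle)
t=40: (idle)
t=41: (idle)
t=42: (idle)
t=43: (idle)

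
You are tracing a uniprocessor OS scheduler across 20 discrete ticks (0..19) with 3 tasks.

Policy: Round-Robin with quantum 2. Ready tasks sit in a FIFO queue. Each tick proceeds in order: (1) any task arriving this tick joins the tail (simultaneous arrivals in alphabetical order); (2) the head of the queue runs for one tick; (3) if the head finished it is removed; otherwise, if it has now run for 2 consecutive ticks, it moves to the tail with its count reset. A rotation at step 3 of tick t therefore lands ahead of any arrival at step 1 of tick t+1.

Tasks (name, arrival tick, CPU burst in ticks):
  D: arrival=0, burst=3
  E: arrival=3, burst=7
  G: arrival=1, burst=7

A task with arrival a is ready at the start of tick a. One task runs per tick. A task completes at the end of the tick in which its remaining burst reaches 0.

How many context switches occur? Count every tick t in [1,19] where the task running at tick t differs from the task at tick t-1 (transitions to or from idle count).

t=0: queue=[D] q_used=0 → run D
t=1: queue=[D,G] q_used=1 → run D
t=2: queue=[G,D] q_used=0 → run G
t=3: queue=[G,D,E] q_used=1 → run G
t=4: queue=[D,E,G] q_used=0 → run D
t=5: queue=[E,G] q_used=0 → run E
t=6: queue=[E,G] q_used=1 → run E
t=7: queue=[G,E] q_used=0 → run G
t=8: queue=[G,E] q_used=1 → run G
t=9: queue=[E,G] q_used=0 → run E
t=10: queue=[E,G] q_used=1 → run E
t=11: queue=[G,E] q_used=0 → run G
t=12: queue=[G,E] q_used=1 → run G
t=13: queue=[E,G] q_used=0 → run E
t=14: queue=[E,G] q_used=1 → run E
t=15: queue=[G,E] q_used=0 → run G
t=16: queue=[E] q_used=0 → run E
t=17: (idle)
t=18: (idle)
t=19: (idle)

context switches = 10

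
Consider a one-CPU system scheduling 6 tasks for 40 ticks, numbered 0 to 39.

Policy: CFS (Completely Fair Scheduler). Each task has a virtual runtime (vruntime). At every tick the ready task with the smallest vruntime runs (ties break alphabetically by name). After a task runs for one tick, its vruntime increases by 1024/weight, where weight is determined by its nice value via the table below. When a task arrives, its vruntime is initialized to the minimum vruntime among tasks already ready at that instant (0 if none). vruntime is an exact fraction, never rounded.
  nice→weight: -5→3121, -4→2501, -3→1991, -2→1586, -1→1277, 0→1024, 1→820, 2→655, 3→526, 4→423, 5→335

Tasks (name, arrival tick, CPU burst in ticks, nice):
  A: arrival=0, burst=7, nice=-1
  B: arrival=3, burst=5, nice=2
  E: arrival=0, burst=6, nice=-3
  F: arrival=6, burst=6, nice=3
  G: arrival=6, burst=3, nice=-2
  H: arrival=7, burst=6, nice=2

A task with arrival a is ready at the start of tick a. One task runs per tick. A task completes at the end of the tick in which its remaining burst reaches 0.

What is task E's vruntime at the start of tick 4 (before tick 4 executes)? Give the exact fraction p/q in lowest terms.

t=0: vr[A=0 E=0] → run A
t=1: vr[A=1024/1277 E=0] → run E
t=2: vr[A=1024/1277 E=1024/1991] → run E
t=3: vr[A=1024/1277 B=1024/1277 E=2048/1991] → run A
t=4: vr[A=2048/1277 B=1024/1277 E=2048/1991] → run B
t=5: vr[A=2048/1277 B=1978368/836435 E=2048/1991] → run E
t=6: vr[A=2048/1277 B=1978368/836435 E=3072/1991 F=3072/1991 G=3072/1991] → run E
t=7: vr[A=2048/1277 B=1978368/836435 E=4096/1991 F=3072/1991 G=3072/1991 H=3072/1991] → run F
t=8: vr[A=2048/1277 B=1978368/836435 E=4096/1991 F=1827328/523633 G=3072/1991 H=3072/1991] → run G
t=9: vr[A=2048/1277 B=1978368/836435 E=4096/1991 F=1827328/523633 G=3455488/1578863 H=3072/1991] → run H
t=10: vr[A=2048/1277 B=1978368/836435 E=4096/1991 F=1827328/523633 G=3455488/1578863 H=4050944/1304105] → run A
t=11: vr[A=3072/1277 B=1978368/836435 E=4096/1991 F=1827328/523633 G=3455488/1578863 H=4050944/1304105] → run E
t=12: vr[A=3072/1277 B=1978368/836435 E=5120/1991 F=1827328/523633 G=3455488/1578863 H=4050944/1304105] → run G
t=13: vr[A=3072/1277 B=1978368/836435 E=5120/1991 F=1827328/523633 G=4474880/1578863 H=4050944/1304105] → run B
t=14: vr[A=3072/1277 B=3286016/836435 E=5120/1991 F=1827328/523633 G=4474880/1578863 H=4050944/1304105] → run A
t=15: vr[A=4096/1277 B=3286016/836435 E=5120/1991 F=1827328/523633 G=4474880/1578863 H=4050944/1304105] → run E
t=16: vr[A=4096/1277 B=3286016/836435 F=1827328/523633 G=4474880/1578863 H=4050944/1304105] → run G
t=17: vr[A=4096/1277 B=3286016/836435 F=1827328/523633 H=4050944/1304105] → run H
t=18: vr[A=4096/1277 B=3286016/836435 F=1827328/523633 H=6089728/1304105] → run A
t=19: vr[A=5120/1277 B=3286016/836435 F=1827328/523633 H=6089728/1304105] → run F
t=20: vr[A=5120/1277 B=3286016/836435 F=2846720/523633 H=6089728/1304105] → run B
t=21: vr[A=5120/1277 B=4593664/836435 F=2846720/523633 H=6089728/1304105] → run A
t=22: vr[A=6144/1277 B=4593664/836435 F=2846720/523633 H=6089728/1304105] → run H
t=23: vr[A=6144/1277 B=4593664/836435 F=2846720/523633 H=8128512/1304105] → run A
t=24: vr[B=4593664/836435 F=2846720/523633 H=8128512/1304105] → run F
t=25: vr[B=4593664/836435 F=3866112/523633 H=8128512/1304105] → run B
t=26: vr[B=5901312/836435 F=3866112/523633 H=8128512/1304105] → run H
t=27: vr[B=5901312/836435 F=3866112/523633 H=10167296/1304105] → run B
t=28: vr[F=3866112/523633 H=10167296/1304105] → run F
t=29: vr[F=4885504/523633 H=10167296/1304105] → run H
t=30: vr[F=4885504/523633 H=2441216/260821] → run F
t=31: vr[F=5904896/523633 H=2441216/260821] → run H
t=32: vr[F=5904896/523633] → run F
t=33: (idle)
t=34: (idle)
t=35: (idle)
t=36: (idle)
t=37: (idle)
t=38: (idle)
t=39: (idle)

vruntime(E, start of tick 4) = 2048/1991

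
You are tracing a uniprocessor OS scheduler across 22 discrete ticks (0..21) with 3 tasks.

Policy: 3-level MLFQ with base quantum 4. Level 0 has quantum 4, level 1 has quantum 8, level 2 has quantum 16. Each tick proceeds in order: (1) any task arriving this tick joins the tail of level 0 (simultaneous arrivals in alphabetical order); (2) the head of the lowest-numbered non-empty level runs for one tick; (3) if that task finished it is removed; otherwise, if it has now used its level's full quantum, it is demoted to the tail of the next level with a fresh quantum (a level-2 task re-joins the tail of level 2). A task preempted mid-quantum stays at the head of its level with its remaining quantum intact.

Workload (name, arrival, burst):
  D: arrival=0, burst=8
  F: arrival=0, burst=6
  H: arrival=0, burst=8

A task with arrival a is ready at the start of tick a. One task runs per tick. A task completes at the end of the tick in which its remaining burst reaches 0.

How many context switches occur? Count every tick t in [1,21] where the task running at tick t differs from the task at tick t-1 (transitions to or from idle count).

context switches = 5

t=0: L0/L1/L2 = DFH/-/- → run D
t=1: L0/L1/L2 = DFH/-/- → run D
t=2: L0/L1/L2 = DFH/-/- → run D
t=3: L0/L1/L2 = DFH/-/- → run D
t=4: L0/L1/L2 = FH/D/- → run F
t=5: L0/L1/L2 = FH/D/- → run F
t=6: L0/L1/L2 = FH/D/- → run F
t=7: L0/L1/L2 = FH/D/- → run F
t=8: L0/L1/L2 = H/DF/- → run H
t=9: L0/L1/L2 = H/DF/- → run H
t=10: L0/L1/L2 = H/DF/- → run H
t=11: L0/L1/L2 = H/DF/- → run H
t=12: L0/L1/L2 = -/DFH/- → run D
t=13: L0/L1/L2 = -/DFH/- → run D
t=14: L0/L1/L2 = -/DFH/- → run D
t=15: L0/L1/L2 = -/DFH/- → run D
t=16: L0/L1/L2 = -/FH/- → run F
t=17: L0/L1/L2 = -/FH/- → run F
t=18: L0/L1/L2 = -/H/- → run H
t=19: L0/L1/L2 = -/H/- → run H
t=20: L0/L1/L2 = -/H/- → run H
t=21: L0/L1/L2 = -/H/- → run H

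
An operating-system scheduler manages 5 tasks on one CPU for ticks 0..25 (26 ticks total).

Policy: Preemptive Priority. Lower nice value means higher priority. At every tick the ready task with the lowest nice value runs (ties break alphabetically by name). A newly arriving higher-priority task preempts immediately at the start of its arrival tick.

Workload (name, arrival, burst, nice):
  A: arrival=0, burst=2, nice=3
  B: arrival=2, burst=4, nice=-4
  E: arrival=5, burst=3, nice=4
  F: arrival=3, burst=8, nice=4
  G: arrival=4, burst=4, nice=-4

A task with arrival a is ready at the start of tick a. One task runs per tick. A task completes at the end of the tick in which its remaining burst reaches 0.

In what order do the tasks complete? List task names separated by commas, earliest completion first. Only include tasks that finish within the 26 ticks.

completion order = A, B, G, E, F

t=0: ready={A} → run A
t=1: ready={A} → run A
t=2: ready={B} → run B
t=3: ready={B,F} → run B
t=4: ready={B,F,G} → run B
t=5: ready={B,E,F,G} → run B
t=6: ready={E,F,G} → run G
t=7: ready={E,F,G} → run G
t=8: ready={E,F,G} → run G
t=9: ready={E,F,G} → run G
t=10: ready={E,F} → run E
t=11: ready={E,F} → run E
t=12: ready={E,F} → run E
t=13: ready={F} → run F
t=14: ready={F} → run F
t=15: ready={F} → run F
t=16: ready={F} → run F
t=17: ready={F} → run F
t=18: ready={F} → run F
t=19: ready={F} → run F
t=20: ready={F} → run F
t=21: (idle)
t=22: (idle)
t=23: (idle)
t=24: (idle)
t=25: (idle)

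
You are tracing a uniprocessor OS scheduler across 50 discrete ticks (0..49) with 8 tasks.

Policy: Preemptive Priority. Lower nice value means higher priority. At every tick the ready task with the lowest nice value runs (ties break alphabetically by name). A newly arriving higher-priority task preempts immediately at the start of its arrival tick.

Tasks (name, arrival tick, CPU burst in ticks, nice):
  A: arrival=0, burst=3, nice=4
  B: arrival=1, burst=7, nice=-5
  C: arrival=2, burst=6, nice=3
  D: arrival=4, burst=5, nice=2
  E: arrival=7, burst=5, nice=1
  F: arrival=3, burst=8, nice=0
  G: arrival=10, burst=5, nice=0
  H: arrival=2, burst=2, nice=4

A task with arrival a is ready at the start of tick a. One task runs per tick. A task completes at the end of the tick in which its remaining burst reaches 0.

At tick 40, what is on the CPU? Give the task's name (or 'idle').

t=0: ready={A} → run A
t=1: ready={A,B} → run B
t=2: ready={A,B,C,H} → run B
t=3: ready={A,B,C,F,H} → run B
t=4: ready={A,B,C,D,F,H} → run B
t=5: ready={A,B,C,D,F,H} → run B
t=6: ready={A,B,C,D,F,H} → run B
t=7: ready={A,B,C,D,E,F,H} → run B
t=8: ready={A,C,D,E,F,H} → run F
t=9: ready={A,C,D,E,F,H} → run F
t=10: ready={A,C,D,E,F,G,H} → run F
t=11: ready={A,C,D,E,F,G,H} → run F
t=12: ready={A,C,D,E,F,G,H} → run F
t=13: ready={A,C,D,E,F,G,H} → run F
t=14: ready={A,C,D,E,F,G,H} → run F
t=15: ready={A,C,D,E,F,G,H} → run F
t=16: ready={A,C,D,E,G,H} → run G
t=17: ready={A,C,D,E,G,H} → run G
t=18: ready={A,C,D,E,G,H} → run G
t=19: ready={A,C,D,E,G,H} → run G
t=20: ready={A,C,D,E,G,H} → run G
t=21: ready={A,C,D,E,H} → run E
t=22: ready={A,C,D,E,H} → run E
t=23: ready={A,C,D,E,H} → run E
t=24: ready={A,C,D,E,H} → run E
t=25: ready={A,C,D,E,H} → run E
t=26: ready={A,C,D,H} → run D
t=27: ready={A,C,D,H} → run D
t=28: ready={A,C,D,H} → run D
t=29: ready={A,C,D,H} → run D
t=30: ready={A,C,D,H} → run D
t=31: ready={A,C,H} → run C
t=32: ready={A,C,H} → run C
t=33: ready={A,C,H} → run C
t=34: ready={A,C,H} → run C
t=35: ready={A,C,H} → run C
t=36: ready={A,C,H} → run C
t=37: ready={A,H} → run A
t=38: ready={A,H} → run A
t=39: ready={H} → run H
t=40: ready={H} → run H
t=41: (idle)
t=42: (idle)
t=43: (idle)
t=44: (idle)
t=45: (idle)
t=46: (idle)
t=47: (idle)
t=48: (idle)
t=49: (idle)

running at tick 40 = H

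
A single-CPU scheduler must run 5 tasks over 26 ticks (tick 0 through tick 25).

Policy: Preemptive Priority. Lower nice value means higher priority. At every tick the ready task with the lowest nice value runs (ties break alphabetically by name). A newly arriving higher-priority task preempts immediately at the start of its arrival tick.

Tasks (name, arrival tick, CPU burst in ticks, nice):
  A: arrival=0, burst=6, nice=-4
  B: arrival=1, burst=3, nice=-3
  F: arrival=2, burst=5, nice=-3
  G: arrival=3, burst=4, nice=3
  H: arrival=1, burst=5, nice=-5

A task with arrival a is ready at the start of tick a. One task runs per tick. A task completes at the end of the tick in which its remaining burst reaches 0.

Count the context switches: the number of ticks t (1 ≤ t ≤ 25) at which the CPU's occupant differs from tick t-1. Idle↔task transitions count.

t=0: ready={A} → run A
t=1: ready={A,B,H} → run H
t=2: ready={A,B,F,H} → run H
t=3: ready={A,B,F,G,H} → run H
t=4: ready={A,B,F,G,H} → run H
t=5: ready={A,B,F,G,H} → run H
t=6: ready={A,B,F,G} → run A
t=7: ready={A,B,F,G} → run A
t=8: ready={A,B,F,G} → run A
t=9: ready={A,B,F,G} → run A
t=10: ready={A,B,F,G} → run A
t=11: ready={B,F,G} → run B
t=12: ready={B,F,G} → run B
t=13: ready={B,F,G} → run B
t=14: ready={F,G} → run F
t=15: ready={F,G} → run F
t=16: ready={F,G} → run F
t=17: ready={F,G} → run F
t=18: ready={F,G} → run F
t=19: ready={G} → run G
t=20: ready={G} → run G
t=21: ready={G} → run G
t=22: ready={G} → run G
t=23: (idle)
t=24: (idle)
t=25: (idle)

context switches = 6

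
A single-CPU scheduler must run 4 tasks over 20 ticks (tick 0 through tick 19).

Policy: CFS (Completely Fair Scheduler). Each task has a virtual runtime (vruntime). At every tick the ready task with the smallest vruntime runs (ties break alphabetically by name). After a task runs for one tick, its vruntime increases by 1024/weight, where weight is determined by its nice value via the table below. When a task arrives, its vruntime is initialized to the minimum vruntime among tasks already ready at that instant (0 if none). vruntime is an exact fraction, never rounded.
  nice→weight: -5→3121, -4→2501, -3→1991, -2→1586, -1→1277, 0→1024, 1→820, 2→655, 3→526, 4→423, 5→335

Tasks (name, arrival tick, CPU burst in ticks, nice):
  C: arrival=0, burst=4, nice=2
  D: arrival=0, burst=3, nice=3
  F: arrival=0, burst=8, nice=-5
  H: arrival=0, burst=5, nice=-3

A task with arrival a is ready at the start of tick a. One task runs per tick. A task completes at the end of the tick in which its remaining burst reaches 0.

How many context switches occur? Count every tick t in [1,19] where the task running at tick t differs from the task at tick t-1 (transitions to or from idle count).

context switches = 18

t=0: vr[C=0 D=0 F=0 H=0] → run C
t=1: vr[C=1024/655 D=0 F=0 H=0] → run D
t=2: vr[C=1024/655 D=512/263 F=0 H=0] → run F
t=3: vr[C=1024/655 D=512/263 F=1024/3121 H=0] → run H
t=4: vr[C=1024/655 D=512/263 F=1024/3121 H=1024/1991] → run F
t=5: vr[C=1024/655 D=512/263 F=2048/3121 H=1024/1991] → run H
t=6: vr[C=1024/655 D=512/263 F=2048/3121 H=2048/1991] → run F
t=7: vr[C=1024/655 D=512/263 F=3072/3121 H=2048/1991] → run F
t=8: vr[C=1024/655 D=512/263 F=4096/3121 H=2048/1991] → run H
t=9: vr[C=1024/655 D=512/263 F=4096/3121 H=3072/1991] → run F
t=10: vr[C=1024/655 D=512/263 F=5120/3121 H=3072/1991] → run H
t=11: vr[C=1024/655 D=512/263 F=5120/3121 H=4096/1991] → run C
t=12: vr[C=2048/655 D=512/263 F=5120/3121 H=4096/1991] → run F
t=13: vr[C=2048/655 D=512/263 F=6144/3121 H=4096/1991] → run D
t=14: vr[C=2048/655 D=1024/263 F=6144/3121 H=4096/1991] → run F
t=15: vr[C=2048/655 D=1024/263 F=7168/3121 H=4096/1991] → run H
t=16: vr[C=2048/655 D=1024/263 F=7168/3121] → run F
t=17: vr[C=2048/655 D=1024/263] → run C
t=18: vr[C=3072/655 D=1024/263] → run D
t=19: vr[C=3072/655] → run C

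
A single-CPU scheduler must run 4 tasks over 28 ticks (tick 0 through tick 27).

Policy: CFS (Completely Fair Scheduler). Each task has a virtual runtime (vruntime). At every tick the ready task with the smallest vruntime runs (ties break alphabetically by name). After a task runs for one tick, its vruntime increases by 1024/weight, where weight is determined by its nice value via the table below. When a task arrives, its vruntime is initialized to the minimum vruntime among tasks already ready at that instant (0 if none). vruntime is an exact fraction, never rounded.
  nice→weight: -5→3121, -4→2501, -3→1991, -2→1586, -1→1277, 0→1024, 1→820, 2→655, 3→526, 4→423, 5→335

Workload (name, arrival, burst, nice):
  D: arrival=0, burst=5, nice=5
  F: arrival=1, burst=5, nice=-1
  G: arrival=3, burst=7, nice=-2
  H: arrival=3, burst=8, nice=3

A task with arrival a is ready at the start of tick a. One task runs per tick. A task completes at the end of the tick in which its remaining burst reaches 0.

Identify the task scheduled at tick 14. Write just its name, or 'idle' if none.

running at tick 14 = G

t=0: vr[D=0] → run D
t=1: vr[D=1024/335 F=1024/335] → run D
t=2: vr[D=2048/335 F=1024/335] → run F
t=3: vr[D=2048/335 F=1650688/427795 G=1650688/427795 H=1650688/427795] → run F
t=4: vr[D=2048/335 F=1993728/427795 G=1650688/427795 H=1650688/427795] → run G
t=5: vr[D=2048/335 F=1993728/427795 G=1528026624/339241435 H=1650688/427795] → run H
t=6: vr[D=2048/335 F=1993728/427795 G=1528026624/339241435 H=653161984/112510085] → run G
t=7: vr[D=2048/335 F=1993728/427795 G=1747057664/339241435 H=653161984/112510085] → run F
t=8: vr[D=2048/335 F=2336768/427795 G=1747057664/339241435 H=653161984/112510085] → run G
t=9: vr[D=2048/335 F=2336768/427795 G=1966088704/339241435 H=653161984/112510085] → run F
t=10: vr[D=2048/335 F=2679808/427795 G=1966088704/339241435 H=653161984/112510085] → run G
t=11: vr[D=2048/335 F=2679808/427795 G=2185119744/339241435 H=653161984/112510085] → run H
t=12: vr[D=2048/335 F=2679808/427795 G=2185119744/339241435 H=872193024/112510085] → run D
t=13: vr[D=3072/335 F=2679808/427795 G=2185119744/339241435 H=872193024/112510085] → run F
t=14: vr[D=3072/335 G=2185119744/339241435 H=872193024/112510085] → run G
t=15: vr[D=3072/335 G=2404150784/339241435 H=872193024/112510085] → run G
t=16: vr[D=3072/335 G=2623181824/339241435 H=872193024/112510085] → run G
t=17: vr[D=3072/335 H=872193024/112510085] → run H
t=18: vr[D=3072/335 H=1091224064/112510085] → run D
t=19: vr[D=4096/335 H=1091224064/112510085] → run H
t=20: vr[D=4096/335 H=1310255104/112510085] → run H
t=21: vr[D=4096/335 H=1529286144/112510085] → run D
t=22: vr[H=1529286144/112510085] → run H
t=23: vr[H=1748317184/112510085] → run H
t=24: vr[H=1967348224/112510085] → run H
t=25: (idle)
t=26: (idle)
t=27: (idle)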